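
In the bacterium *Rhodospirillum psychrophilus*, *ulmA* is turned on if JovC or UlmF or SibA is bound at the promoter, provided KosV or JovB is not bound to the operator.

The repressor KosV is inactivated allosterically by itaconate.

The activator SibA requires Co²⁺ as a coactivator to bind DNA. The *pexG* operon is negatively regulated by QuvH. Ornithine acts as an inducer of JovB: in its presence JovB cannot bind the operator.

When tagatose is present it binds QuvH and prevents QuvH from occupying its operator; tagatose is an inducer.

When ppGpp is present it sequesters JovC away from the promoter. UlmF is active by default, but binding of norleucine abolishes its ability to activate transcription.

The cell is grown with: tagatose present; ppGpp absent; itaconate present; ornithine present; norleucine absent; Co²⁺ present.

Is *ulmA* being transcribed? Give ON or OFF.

ppGpp is absent, so JovC is active.
Norleucine is absent, so UlmF is active.
Itaconate is present, so KosV is inactive.
Co²⁺ is present, so SibA is active.
Ornithine is present, so JovB is inactive.
Activator JovC is present, so *ulmA* is transcribed.

ON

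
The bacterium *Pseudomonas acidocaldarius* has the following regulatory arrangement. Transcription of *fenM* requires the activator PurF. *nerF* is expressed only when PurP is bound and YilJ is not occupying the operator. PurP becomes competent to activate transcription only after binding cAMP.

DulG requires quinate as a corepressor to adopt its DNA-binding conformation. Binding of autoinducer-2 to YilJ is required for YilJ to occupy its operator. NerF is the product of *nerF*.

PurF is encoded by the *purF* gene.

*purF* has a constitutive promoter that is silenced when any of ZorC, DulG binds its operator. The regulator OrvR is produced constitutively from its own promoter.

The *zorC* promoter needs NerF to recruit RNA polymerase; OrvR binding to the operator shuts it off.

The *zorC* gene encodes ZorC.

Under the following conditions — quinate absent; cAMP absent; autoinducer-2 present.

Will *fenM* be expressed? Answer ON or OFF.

ON

Autoinducer-2 is present, so YilJ is active.
cAMP is absent, so PurP is inactive.
With repressor YilJ bound, *nerF* is not transcribed.
So NerF is not produced.
OrvR is produced constitutively and is active.
With repressor OrvR bound, *zorC* is not transcribed.
So ZorC is not produced.
Quinate is absent, so DulG is inactive.
With no repressor bound, *purF* is transcribed.
So PurF is produced and active.
No repressor is bound and PurF is active, so *fenM* is transcribed.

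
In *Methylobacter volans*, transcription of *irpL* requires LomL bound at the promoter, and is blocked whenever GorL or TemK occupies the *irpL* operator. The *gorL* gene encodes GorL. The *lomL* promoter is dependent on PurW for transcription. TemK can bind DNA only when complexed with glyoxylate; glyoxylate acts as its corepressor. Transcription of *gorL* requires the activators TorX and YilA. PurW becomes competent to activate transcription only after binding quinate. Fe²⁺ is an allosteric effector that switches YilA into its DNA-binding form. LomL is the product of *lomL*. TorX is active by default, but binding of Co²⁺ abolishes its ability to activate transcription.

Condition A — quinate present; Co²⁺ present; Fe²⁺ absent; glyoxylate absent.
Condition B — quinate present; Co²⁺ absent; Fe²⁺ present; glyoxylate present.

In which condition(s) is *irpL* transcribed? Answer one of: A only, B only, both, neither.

Condition A:
Quinate is present, so PurW is active.
No repressor is bound and PurW is active, so *lomL* is transcribed.
So LomL is produced and active.
Co²⁺ is present, so TorX is inactive.
Fe²⁺ is absent, so YilA is inactive.
Required activator TorX is absent, so *gorL* is not transcribed.
So GorL is not produced.
Glyoxylate is absent, so TemK is inactive.
No repressor is bound and LomL is active, so *irpL* is transcribed.
→ *irpL* is ON in A.
Condition B:
Quinate is present, so PurW is active.
No repressor is bound and PurW is active, so *lomL* is transcribed.
So LomL is produced and active.
Co²⁺ is absent, so TorX is active.
Fe²⁺ is present, so YilA is active.
No repressor is bound and TorX and YilA are active, so *gorL* is transcribed.
So GorL is produced and active.
Glyoxylate is present, so TemK is active.
With repressor GorL bound, *irpL* is not transcribed.
→ *irpL* is OFF in B.

A only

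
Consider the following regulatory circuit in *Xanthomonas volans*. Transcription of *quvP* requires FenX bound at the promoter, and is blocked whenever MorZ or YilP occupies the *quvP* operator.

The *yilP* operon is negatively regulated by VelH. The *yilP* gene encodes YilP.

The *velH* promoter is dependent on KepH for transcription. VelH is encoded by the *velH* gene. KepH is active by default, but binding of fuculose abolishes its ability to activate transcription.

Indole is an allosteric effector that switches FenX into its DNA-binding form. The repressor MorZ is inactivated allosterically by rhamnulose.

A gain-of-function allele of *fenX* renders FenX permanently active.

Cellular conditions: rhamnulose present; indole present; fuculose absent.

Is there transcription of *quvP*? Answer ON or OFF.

Rhamnulose is present, so MorZ is inactive.
FenX is constitutively active in this strain.
Fuculose is absent, so KepH is active.
No repressor is bound and KepH is active, so *velH* is transcribed.
So VelH is produced and active.
With repressor VelH bound, *yilP* is not transcribed.
So YilP is not produced.
No repressor is bound and FenX is active, so *quvP* is transcribed.

ON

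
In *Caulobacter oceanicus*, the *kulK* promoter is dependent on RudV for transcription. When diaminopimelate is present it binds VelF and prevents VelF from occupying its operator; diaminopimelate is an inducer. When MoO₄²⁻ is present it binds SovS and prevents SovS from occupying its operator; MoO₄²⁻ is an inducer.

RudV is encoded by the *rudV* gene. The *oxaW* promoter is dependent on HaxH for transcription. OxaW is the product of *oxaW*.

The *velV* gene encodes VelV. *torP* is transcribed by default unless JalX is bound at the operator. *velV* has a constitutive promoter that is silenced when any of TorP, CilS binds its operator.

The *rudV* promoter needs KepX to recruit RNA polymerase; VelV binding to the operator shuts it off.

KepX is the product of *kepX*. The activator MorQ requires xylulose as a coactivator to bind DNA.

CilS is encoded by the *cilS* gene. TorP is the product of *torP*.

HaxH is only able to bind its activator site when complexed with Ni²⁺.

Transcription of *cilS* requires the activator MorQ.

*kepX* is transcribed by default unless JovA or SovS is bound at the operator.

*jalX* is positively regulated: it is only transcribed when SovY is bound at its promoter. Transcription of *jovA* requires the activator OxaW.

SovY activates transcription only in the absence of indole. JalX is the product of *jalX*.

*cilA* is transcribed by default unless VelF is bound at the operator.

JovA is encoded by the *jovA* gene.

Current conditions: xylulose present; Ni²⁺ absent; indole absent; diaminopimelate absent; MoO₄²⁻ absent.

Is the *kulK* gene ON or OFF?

Indole is absent, so SovY is active.
No repressor is bound and SovY is active, so *jalX* is transcribed.
So JalX is produced and active.
With repressor JalX bound, *torP* is not transcribed.
So TorP is not produced.
Xylulose is present, so MorQ is active.
No repressor is bound and MorQ is active, so *cilS* is transcribed.
So CilS is produced and active.
With repressor CilS bound, *velV* is not transcribed.
So VelV is not produced.
Ni²⁺ is absent, so HaxH is inactive.
Required activator HaxH is absent, so *oxaW* is not transcribed.
So OxaW is not produced.
Required activator OxaW is absent, so *jovA* is not transcribed.
So JovA is not produced.
MoO₄²⁻ is absent, so SovS is active.
With repressor SovS bound, *kepX* is not transcribed.
So KepX is not produced.
Required activator KepX is absent, so *rudV* is not transcribed.
So RudV is not produced.
Required activator RudV is absent, so *kulK* is not transcribed.

OFF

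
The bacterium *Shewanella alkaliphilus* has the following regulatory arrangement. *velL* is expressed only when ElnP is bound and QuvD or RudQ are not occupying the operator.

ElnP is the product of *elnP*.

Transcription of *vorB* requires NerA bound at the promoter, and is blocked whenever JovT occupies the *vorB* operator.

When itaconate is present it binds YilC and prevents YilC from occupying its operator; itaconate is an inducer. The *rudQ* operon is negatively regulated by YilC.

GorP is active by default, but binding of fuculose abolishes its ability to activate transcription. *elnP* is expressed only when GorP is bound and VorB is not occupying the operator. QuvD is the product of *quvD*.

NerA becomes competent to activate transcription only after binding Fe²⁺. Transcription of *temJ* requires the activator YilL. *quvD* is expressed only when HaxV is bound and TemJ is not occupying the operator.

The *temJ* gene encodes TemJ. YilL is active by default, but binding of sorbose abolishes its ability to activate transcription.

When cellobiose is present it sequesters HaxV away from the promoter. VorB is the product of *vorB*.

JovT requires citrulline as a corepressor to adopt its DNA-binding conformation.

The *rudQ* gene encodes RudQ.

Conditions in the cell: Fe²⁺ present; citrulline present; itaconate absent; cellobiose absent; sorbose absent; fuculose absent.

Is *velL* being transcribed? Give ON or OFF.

Sorbose is absent, so YilL is active.
No repressor is bound and YilL is active, so *temJ* is transcribed.
So TemJ is produced and active.
Cellobiose is absent, so HaxV is active.
With repressor TemJ bound, *quvD* is not transcribed.
So QuvD is not produced.
Fe²⁺ is present, so NerA is active.
Citrulline is present, so JovT is active.
With repressor JovT bound, *vorB* is not transcribed.
So VorB is not produced.
Fuculose is absent, so GorP is active.
No repressor is bound and GorP is active, so *elnP* is transcribed.
So ElnP is produced and active.
Itaconate is absent, so YilC is active.
With repressor YilC bound, *rudQ* is not transcribed.
So RudQ is not produced.
No repressor is bound and ElnP is active, so *velL* is transcribed.

ON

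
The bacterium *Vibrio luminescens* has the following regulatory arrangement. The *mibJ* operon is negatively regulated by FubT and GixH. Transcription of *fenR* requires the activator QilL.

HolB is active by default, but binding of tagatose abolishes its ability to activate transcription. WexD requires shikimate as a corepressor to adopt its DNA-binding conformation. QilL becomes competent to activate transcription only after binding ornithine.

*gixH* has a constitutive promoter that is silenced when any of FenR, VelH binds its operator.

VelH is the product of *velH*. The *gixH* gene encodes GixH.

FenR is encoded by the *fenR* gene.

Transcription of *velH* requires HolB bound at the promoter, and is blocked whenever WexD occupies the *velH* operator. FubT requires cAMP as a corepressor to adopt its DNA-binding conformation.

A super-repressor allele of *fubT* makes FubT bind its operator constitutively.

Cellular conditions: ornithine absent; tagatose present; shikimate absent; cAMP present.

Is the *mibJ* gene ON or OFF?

OFF

FubT is constitutively active in this strain.
Ornithine is absent, so QilL is inactive.
Required activator QilL is absent, so *fenR* is not transcribed.
So FenR is not produced.
Tagatose is present, so HolB is inactive.
Shikimate is absent, so WexD is inactive.
Required activator HolB is absent, so *velH* is not transcribed.
So VelH is not produced.
With no repressor bound, *gixH* is transcribed.
So GixH is produced and active.
With repressor FubT bound, *mibJ* is not transcribed.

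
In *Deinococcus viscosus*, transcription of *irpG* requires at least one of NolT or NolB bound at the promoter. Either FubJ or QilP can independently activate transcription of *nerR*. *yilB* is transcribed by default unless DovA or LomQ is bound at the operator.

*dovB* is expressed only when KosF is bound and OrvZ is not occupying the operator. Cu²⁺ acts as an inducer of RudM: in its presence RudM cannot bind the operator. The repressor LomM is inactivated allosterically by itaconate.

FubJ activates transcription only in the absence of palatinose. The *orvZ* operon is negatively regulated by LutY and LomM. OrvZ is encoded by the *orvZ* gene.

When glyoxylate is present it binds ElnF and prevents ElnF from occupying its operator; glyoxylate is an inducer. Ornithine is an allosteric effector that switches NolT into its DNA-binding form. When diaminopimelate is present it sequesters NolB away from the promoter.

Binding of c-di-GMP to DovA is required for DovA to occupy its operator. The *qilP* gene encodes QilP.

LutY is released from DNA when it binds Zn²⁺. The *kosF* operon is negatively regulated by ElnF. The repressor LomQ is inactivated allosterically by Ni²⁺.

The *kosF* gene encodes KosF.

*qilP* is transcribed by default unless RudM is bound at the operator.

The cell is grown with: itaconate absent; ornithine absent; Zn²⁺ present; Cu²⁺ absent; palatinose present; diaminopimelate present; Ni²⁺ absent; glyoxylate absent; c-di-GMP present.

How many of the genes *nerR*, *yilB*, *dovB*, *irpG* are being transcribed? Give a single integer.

0

Palatinose is present, so FubJ is inactive.
Cu²⁺ is absent, so RudM is active.
With repressor RudM bound, *qilP* is not transcribed.
So QilP is not produced.
No activator is available at the *nerR* promoter, so *nerR* is not transcribed.
→ *nerR* is OFF.
c-di-GMP is present, so DovA is active.
Ni²⁺ is absent, so LomQ is active.
With repressor DovA bound, *yilB* is not transcribed.
→ *yilB* is OFF.
Glyoxylate is absent, so ElnF is active.
With repressor ElnF bound, *kosF* is not transcribed.
So KosF is not produced.
Zn²⁺ is present, so LutY is inactive.
Itaconate is absent, so LomM is active.
With repressor LomM bound, *orvZ* is not transcribed.
So OrvZ is not produced.
Required activator KosF is absent, so *dovB* is not transcribed.
→ *dovB* is OFF.
Ornithine is absent, so NolT is inactive.
Diaminopimelate is present, so NolB is inactive.
No activator is available at the *irpG* promoter, so *irpG* is not transcribed.
→ *irpG* is OFF.
0 of the 4 genes are transcribed.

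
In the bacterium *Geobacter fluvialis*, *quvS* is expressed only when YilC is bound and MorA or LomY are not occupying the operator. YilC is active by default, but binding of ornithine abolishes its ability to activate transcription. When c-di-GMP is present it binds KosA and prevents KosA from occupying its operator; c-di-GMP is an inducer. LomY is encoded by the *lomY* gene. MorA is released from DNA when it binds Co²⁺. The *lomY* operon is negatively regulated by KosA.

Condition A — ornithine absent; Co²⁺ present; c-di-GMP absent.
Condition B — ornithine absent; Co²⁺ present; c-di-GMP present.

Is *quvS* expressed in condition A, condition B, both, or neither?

A only

Condition A:
Ornithine is absent, so YilC is active.
Co²⁺ is present, so MorA is inactive.
c-di-GMP is absent, so KosA is active.
With repressor KosA bound, *lomY* is not transcribed.
So LomY is not produced.
No repressor is bound and YilC is active, so *quvS* is transcribed.
→ *quvS* is ON in A.
Condition B:
Ornithine is absent, so YilC is active.
Co²⁺ is present, so MorA is inactive.
c-di-GMP is present, so KosA is inactive.
With no repressor bound, *lomY* is transcribed.
So LomY is produced and active.
With repressor LomY bound, *quvS* is not transcribed.
→ *quvS* is OFF in B.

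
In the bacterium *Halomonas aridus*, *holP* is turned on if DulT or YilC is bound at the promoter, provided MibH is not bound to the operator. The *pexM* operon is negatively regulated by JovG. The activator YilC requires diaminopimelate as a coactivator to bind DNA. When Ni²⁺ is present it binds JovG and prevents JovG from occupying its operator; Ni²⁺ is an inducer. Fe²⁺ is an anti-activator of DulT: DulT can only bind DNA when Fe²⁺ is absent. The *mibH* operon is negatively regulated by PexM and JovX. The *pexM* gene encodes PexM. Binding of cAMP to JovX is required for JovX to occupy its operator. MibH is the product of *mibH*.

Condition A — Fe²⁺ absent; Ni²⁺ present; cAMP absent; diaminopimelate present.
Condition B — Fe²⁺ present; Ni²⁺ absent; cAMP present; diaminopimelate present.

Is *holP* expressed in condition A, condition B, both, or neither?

both

Condition A:
Fe²⁺ is absent, so DulT is active.
Ni²⁺ is present, so JovG is inactive.
With no repressor bound, *pexM* is transcribed.
So PexM is produced and active.
cAMP is absent, so JovX is inactive.
With repressor PexM bound, *mibH* is not transcribed.
So MibH is not produced.
Diaminopimelate is present, so YilC is active.
Activator DulT is present, so *holP* is transcribed.
→ *holP* is ON in A.
Condition B:
Fe²⁺ is present, so DulT is inactive.
Ni²⁺ is absent, so JovG is active.
With repressor JovG bound, *pexM* is not transcribed.
So PexM is not produced.
cAMP is present, so JovX is active.
With repressor JovX bound, *mibH* is not transcribed.
So MibH is not produced.
Diaminopimelate is present, so YilC is active.
Activator YilC is present, so *holP* is transcribed.
→ *holP* is ON in B.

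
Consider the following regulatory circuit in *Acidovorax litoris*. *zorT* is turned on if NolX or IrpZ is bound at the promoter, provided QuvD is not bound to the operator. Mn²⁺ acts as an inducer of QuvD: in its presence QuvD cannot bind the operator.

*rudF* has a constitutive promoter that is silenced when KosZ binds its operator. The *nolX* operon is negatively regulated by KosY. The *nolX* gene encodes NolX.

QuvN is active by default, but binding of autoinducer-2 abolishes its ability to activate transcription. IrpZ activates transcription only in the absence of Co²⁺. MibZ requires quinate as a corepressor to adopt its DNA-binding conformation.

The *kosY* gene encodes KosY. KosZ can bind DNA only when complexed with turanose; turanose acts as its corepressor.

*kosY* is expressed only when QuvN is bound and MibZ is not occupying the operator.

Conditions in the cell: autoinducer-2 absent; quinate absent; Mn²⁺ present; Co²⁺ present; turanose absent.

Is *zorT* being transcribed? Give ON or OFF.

Mn²⁺ is present, so QuvD is inactive.
Quinate is absent, so MibZ is inactive.
Autoinducer-2 is absent, so QuvN is active.
No repressor is bound and QuvN is active, so *kosY* is transcribed.
So KosY is produced and active.
With repressor KosY bound, *nolX* is not transcribed.
So NolX is not produced.
Co²⁺ is present, so IrpZ is inactive.
No activator is available at the *zorT* promoter, so *zorT* is not transcribed.

OFF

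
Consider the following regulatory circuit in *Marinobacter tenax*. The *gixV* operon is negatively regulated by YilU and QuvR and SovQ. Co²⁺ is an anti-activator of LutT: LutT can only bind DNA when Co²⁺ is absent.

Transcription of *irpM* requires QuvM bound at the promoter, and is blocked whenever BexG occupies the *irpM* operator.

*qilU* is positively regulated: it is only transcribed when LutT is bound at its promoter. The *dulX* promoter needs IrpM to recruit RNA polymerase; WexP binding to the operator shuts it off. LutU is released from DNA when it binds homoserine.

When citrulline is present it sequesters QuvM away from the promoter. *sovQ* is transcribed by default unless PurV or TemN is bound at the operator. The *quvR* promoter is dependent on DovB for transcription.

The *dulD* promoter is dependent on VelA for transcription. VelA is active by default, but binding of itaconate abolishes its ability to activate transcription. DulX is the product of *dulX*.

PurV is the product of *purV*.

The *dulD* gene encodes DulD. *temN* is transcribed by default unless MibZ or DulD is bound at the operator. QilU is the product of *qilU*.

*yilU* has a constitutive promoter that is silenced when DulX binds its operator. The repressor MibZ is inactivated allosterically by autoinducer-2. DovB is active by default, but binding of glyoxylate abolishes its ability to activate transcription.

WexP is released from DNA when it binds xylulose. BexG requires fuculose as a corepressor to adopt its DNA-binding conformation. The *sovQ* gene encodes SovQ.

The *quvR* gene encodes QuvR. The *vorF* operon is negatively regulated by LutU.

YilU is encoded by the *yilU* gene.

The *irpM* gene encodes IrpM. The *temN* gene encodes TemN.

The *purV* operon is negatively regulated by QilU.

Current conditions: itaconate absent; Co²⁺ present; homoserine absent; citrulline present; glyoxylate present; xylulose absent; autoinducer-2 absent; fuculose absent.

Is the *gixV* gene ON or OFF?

Xylulose is absent, so WexP is active.
Citrulline is present, so QuvM is inactive.
Fuculose is absent, so BexG is inactive.
Required activator QuvM is absent, so *irpM* is not transcribed.
So IrpM is not produced.
With repressor WexP bound, *dulX* is not transcribed.
So DulX is not produced.
With no repressor bound, *yilU* is transcribed.
So YilU is produced and active.
Glyoxylate is present, so DovB is inactive.
Required activator DovB is absent, so *quvR* is not transcribed.
So QuvR is not produced.
Co²⁺ is present, so LutT is inactive.
Required activator LutT is absent, so *qilU* is not transcribed.
So QilU is not produced.
With no repressor bound, *purV* is transcribed.
So PurV is produced and active.
Autoinducer-2 is absent, so MibZ is active.
Itaconate is absent, so VelA is active.
No repressor is bound and VelA is active, so *dulD* is transcribed.
So DulD is produced and active.
With repressor MibZ bound, *temN* is not transcribed.
So TemN is not produced.
With repressor PurV bound, *sovQ* is not transcribed.
So SovQ is not produced.
With repressor YilU bound, *gixV* is not transcribed.

OFF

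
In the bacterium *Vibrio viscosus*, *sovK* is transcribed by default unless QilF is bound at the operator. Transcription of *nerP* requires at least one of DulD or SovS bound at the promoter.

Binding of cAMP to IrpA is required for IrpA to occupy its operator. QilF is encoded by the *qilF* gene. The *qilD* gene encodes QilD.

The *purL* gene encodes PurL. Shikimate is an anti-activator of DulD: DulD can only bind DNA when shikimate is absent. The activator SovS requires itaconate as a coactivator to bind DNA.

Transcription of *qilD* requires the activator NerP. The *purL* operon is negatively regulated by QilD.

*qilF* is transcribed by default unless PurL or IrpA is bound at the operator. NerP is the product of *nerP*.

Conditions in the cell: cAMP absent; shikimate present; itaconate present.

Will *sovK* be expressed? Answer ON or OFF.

OFF

Shikimate is present, so DulD is inactive.
Itaconate is present, so SovS is active.
Activator SovS is present, so *nerP* is transcribed.
So NerP is produced and active.
No repressor is bound and NerP is active, so *qilD* is transcribed.
So QilD is produced and active.
With repressor QilD bound, *purL* is not transcribed.
So PurL is not produced.
cAMP is absent, so IrpA is inactive.
With no repressor bound, *qilF* is transcribed.
So QilF is produced and active.
With repressor QilF bound, *sovK* is not transcribed.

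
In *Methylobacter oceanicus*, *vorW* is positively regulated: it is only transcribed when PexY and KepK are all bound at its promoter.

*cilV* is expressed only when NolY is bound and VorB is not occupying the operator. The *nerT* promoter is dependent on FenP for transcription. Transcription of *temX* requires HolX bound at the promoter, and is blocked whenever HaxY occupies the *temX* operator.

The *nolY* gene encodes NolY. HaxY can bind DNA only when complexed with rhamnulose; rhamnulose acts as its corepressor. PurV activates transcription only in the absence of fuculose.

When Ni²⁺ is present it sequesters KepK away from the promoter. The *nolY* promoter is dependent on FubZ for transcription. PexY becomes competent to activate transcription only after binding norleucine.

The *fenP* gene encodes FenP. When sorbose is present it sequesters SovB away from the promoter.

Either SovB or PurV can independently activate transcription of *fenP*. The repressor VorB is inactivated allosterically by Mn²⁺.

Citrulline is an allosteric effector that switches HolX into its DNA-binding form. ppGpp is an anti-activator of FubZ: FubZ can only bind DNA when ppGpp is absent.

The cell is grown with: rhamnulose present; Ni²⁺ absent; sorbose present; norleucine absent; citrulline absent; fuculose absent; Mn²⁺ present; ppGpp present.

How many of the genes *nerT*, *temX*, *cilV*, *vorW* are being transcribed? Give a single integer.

Sorbose is present, so SovB is inactive.
Fuculose is absent, so PurV is active.
Activator PurV is present, so *fenP* is transcribed.
So FenP is produced and active.
No repressor is bound and FenP is active, so *nerT* is transcribed.
→ *nerT* is ON.
Rhamnulose is present, so HaxY is active.
Citrulline is absent, so HolX is inactive.
With repressor HaxY bound, *temX* is not transcribed.
→ *temX* is OFF.
ppGpp is present, so FubZ is inactive.
Required activator FubZ is absent, so *nolY* is not transcribed.
So NolY is not produced.
Mn²⁺ is present, so VorB is inactive.
Required activator NolY is absent, so *cilV* is not transcribed.
→ *cilV* is OFF.
Norleucine is absent, so PexY is inactive.
Ni²⁺ is absent, so KepK is active.
Required activator PexY is absent, so *vorW* is not transcribed.
→ *vorW* is OFF.
1 of the 4 genes is transcribed.

1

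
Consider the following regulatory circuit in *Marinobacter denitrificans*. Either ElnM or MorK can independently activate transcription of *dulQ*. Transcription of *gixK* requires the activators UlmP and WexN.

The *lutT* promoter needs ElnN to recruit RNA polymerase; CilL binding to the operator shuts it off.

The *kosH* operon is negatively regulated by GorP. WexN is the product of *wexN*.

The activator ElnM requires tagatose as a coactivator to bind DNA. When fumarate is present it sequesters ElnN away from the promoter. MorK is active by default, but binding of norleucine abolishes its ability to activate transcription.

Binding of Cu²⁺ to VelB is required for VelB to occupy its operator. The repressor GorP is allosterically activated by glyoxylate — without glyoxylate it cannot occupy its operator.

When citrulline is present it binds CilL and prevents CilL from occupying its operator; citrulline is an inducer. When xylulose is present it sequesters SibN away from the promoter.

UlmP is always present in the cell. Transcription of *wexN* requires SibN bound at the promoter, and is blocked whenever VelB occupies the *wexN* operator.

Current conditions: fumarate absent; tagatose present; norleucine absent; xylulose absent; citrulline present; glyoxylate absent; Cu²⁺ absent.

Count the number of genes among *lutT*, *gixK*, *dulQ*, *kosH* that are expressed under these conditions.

4

Fumarate is absent, so ElnN is active.
Citrulline is present, so CilL is inactive.
No repressor is bound and ElnN is active, so *lutT* is transcribed.
→ *lutT* is ON.
UlmP is produced constitutively and is active.
Xylulose is absent, so SibN is active.
Cu²⁺ is absent, so VelB is inactive.
No repressor is bound and SibN is active, so *wexN* is transcribed.
So WexN is produced and active.
No repressor is bound and UlmP and WexN are active, so *gixK* is transcribed.
→ *gixK* is ON.
Tagatose is present, so ElnM is active.
Norleucine is absent, so MorK is active.
Activator ElnM is present, so *dulQ* is transcribed.
→ *dulQ* is ON.
Glyoxylate is absent, so GorP is inactive.
With no repressor bound, *kosH* is transcribed.
→ *kosH* is ON.
4 of the 4 genes are transcribed.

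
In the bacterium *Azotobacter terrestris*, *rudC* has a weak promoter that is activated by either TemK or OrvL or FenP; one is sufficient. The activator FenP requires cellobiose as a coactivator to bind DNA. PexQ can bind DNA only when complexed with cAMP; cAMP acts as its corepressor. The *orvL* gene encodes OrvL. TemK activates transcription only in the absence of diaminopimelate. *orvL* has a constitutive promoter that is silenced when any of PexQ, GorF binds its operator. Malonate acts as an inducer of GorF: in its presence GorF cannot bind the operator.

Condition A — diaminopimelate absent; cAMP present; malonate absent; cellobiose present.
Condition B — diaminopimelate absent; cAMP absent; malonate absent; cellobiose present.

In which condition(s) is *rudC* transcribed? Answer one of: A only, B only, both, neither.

both

Condition A:
Diaminopimelate is absent, so TemK is active.
cAMP is present, so PexQ is active.
Malonate is absent, so GorF is active.
With repressor PexQ bound, *orvL* is not transcribed.
So OrvL is not produced.
Cellobiose is present, so FenP is active.
Activator TemK is present, so *rudC* is transcribed.
→ *rudC* is ON in A.
Condition B:
Diaminopimelate is absent, so TemK is active.
cAMP is absent, so PexQ is inactive.
Malonate is absent, so GorF is active.
With repressor GorF bound, *orvL* is not transcribed.
So OrvL is not produced.
Cellobiose is present, so FenP is active.
Activator TemK is present, so *rudC* is transcribed.
→ *rudC* is ON in B.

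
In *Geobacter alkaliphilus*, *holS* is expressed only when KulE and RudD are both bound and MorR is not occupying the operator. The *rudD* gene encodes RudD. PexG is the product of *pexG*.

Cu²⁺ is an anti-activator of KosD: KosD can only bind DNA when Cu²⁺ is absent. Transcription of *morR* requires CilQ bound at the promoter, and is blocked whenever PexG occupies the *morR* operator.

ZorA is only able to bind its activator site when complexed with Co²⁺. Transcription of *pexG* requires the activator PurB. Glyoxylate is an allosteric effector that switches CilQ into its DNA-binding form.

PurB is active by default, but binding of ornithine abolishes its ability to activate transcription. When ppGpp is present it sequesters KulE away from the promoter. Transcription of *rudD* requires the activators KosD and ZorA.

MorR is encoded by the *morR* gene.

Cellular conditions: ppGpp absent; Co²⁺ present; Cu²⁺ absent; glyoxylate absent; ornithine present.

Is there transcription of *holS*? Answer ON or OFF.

Glyoxylate is absent, so CilQ is inactive.
Ornithine is present, so PurB is inactive.
Required activator PurB is absent, so *pexG* is not transcribed.
So PexG is not produced.
Required activator CilQ is absent, so *morR* is not transcribed.
So MorR is not produced.
ppGpp is absent, so KulE is active.
Cu²⁺ is absent, so KosD is active.
Co²⁺ is present, so ZorA is active.
No repressor is bound and KosD and ZorA are active, so *rudD* is transcribed.
So RudD is produced and active.
No repressor is bound and KulE and RudD are active, so *holS* is transcribed.

ON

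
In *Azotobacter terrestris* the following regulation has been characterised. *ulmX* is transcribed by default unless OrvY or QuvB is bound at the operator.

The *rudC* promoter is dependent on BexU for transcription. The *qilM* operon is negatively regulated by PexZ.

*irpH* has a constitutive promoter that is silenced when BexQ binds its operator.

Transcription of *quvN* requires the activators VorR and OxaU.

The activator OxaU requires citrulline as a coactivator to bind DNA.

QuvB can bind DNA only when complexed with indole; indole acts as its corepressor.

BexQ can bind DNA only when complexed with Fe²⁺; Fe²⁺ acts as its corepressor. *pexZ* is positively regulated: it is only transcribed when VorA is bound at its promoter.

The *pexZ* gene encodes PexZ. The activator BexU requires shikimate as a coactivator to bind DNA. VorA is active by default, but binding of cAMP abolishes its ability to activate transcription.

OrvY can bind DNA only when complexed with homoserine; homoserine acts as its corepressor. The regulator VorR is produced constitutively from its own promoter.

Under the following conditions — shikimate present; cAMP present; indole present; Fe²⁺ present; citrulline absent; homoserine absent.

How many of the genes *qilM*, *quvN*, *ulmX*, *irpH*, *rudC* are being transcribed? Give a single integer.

2

cAMP is present, so VorA is inactive.
Required activator VorA is absent, so *pexZ* is not transcribed.
So PexZ is not produced.
With no repressor bound, *qilM* is transcribed.
→ *qilM* is ON.
VorR is produced constitutively and is active.
Citrulline is absent, so OxaU is inactive.
Required activator OxaU is absent, so *quvN* is not transcribed.
→ *quvN* is OFF.
Homoserine is absent, so OrvY is inactive.
Indole is present, so QuvB is active.
With repressor QuvB bound, *ulmX* is not transcribed.
→ *ulmX* is OFF.
Fe²⁺ is present, so BexQ is active.
With repressor BexQ bound, *irpH* is not transcribed.
→ *irpH* is OFF.
Shikimate is present, so BexU is active.
No repressor is bound and BexU is active, so *rudC* is transcribed.
→ *rudC* is ON.
2 of the 5 genes are transcribed.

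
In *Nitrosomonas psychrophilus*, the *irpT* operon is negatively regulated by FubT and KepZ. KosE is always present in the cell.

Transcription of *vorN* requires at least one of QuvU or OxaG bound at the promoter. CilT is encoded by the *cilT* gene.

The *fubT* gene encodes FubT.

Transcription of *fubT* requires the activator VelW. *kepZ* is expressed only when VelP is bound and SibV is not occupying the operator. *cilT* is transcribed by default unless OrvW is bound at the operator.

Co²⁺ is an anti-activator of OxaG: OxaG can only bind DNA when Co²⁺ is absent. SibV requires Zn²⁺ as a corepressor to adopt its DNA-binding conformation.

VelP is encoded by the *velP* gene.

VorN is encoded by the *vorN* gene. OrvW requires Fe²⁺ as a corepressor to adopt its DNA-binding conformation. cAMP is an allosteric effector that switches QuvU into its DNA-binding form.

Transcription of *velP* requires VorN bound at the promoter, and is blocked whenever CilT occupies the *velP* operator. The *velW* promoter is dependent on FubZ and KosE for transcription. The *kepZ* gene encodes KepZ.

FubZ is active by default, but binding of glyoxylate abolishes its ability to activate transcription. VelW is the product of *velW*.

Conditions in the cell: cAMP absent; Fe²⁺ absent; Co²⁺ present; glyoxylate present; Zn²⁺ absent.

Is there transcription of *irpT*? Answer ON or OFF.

Glyoxylate is present, so FubZ is inactive.
KosE is produced constitutively and is active.
Required activator FubZ is absent, so *velW* is not transcribed.
So VelW is not produced.
Required activator VelW is absent, so *fubT* is not transcribed.
So FubT is not produced.
Zn²⁺ is absent, so SibV is inactive.
Fe²⁺ is absent, so OrvW is inactive.
With no repressor bound, *cilT* is transcribed.
So CilT is produced and active.
cAMP is absent, so QuvU is inactive.
Co²⁺ is present, so OxaG is inactive.
No activator is available at the *vorN* promoter, so *vorN* is not transcribed.
So VorN is not produced.
With repressor CilT bound, *velP* is not transcribed.
So VelP is not produced.
Required activator VelP is absent, so *kepZ* is not transcribed.
So KepZ is not produced.
With no repressor bound, *irpT* is transcribed.

ON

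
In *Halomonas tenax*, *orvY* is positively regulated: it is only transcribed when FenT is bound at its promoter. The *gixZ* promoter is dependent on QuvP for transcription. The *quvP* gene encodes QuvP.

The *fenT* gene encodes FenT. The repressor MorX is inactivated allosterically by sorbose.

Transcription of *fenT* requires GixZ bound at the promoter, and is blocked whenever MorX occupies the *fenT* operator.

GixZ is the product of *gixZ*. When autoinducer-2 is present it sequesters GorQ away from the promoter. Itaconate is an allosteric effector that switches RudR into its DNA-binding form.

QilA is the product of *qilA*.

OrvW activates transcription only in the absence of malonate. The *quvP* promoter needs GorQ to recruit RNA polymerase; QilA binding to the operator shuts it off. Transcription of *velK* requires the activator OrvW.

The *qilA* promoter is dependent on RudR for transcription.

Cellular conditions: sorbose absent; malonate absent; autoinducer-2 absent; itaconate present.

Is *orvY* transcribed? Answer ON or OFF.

OFF

Itaconate is present, so RudR is active.
No repressor is bound and RudR is active, so *qilA* is transcribed.
So QilA is produced and active.
Autoinducer-2 is absent, so GorQ is active.
With repressor QilA bound, *quvP* is not transcribed.
So QuvP is not produced.
Required activator QuvP is absent, so *gixZ* is not transcribed.
So GixZ is not produced.
Sorbose is absent, so MorX is active.
With repressor MorX bound, *fenT* is not transcribed.
So FenT is not produced.
Required activator FenT is absent, so *orvY* is not transcribed.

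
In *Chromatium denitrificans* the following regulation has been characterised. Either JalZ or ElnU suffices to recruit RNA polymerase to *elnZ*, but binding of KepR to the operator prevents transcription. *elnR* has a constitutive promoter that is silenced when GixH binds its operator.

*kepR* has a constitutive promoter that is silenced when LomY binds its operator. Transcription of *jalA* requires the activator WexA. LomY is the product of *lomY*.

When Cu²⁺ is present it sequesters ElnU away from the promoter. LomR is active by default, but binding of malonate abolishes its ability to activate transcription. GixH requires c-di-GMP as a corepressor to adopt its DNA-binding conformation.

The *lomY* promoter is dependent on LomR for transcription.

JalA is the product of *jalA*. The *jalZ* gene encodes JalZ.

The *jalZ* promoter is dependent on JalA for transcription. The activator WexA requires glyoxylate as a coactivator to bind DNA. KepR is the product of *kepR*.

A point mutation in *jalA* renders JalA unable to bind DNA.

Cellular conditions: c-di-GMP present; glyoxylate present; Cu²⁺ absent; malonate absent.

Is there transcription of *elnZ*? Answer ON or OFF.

JalA is non-functional in this strain, so it has no effect.
Required activator JalA is absent, so *jalZ* is not transcribed.
So JalZ is not produced.
Cu²⁺ is absent, so ElnU is active.
Malonate is absent, so LomR is active.
No repressor is bound and LomR is active, so *lomY* is transcribed.
So LomY is produced and active.
With repressor LomY bound, *kepR* is not transcribed.
So KepR is not produced.
Activator ElnU is present, so *elnZ* is transcribed.

ON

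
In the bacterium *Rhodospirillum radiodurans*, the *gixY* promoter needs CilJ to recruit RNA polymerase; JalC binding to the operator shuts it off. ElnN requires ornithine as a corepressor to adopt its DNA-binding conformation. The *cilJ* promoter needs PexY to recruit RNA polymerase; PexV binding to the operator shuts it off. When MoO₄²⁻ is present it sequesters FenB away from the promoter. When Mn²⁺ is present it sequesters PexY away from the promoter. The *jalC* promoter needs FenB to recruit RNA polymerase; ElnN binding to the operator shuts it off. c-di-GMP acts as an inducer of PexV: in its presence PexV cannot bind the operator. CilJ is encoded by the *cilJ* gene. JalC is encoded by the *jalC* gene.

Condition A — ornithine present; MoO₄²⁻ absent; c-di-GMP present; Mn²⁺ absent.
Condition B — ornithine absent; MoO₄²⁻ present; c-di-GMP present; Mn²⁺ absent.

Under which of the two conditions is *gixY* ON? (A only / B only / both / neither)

Condition A:
Ornithine is present, so ElnN is active.
MoO₄²⁻ is absent, so FenB is active.
With repressor ElnN bound, *jalC* is not transcribed.
So JalC is not produced.
c-di-GMP is present, so PexV is inactive.
Mn²⁺ is absent, so PexY is active.
No repressor is bound and PexY is active, so *cilJ* is transcribed.
So CilJ is produced and active.
No repressor is bound and CilJ is active, so *gixY* is transcribed.
→ *gixY* is ON in A.
Condition B:
Ornithine is absent, so ElnN is inactive.
MoO₄²⁻ is present, so FenB is inactive.
Required activator FenB is absent, so *jalC* is not transcribed.
So JalC is not produced.
c-di-GMP is present, so PexV is inactive.
Mn²⁺ is absent, so PexY is active.
No repressor is bound and PexY is active, so *cilJ* is transcribed.
So CilJ is produced and active.
No repressor is bound and CilJ is active, so *gixY* is transcribed.
→ *gixY* is ON in B.

both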